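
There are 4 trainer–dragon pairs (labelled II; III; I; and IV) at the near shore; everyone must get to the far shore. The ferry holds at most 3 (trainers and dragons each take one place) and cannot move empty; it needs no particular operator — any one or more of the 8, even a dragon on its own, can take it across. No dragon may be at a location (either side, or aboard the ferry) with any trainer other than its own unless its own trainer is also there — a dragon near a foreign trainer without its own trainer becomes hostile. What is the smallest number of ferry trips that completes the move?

9

Counting alone: each trip to the far shore takes at most 3 across and each return brings at least 1 back, so after t trips out (and t−1 returns) at most 3t − (t−1) of the 8 are across; that first reaches 8 at t = 4, so at least 7 crossings are needed.
The safety rule pushes this higher. Following every safe sequence of crossings, the most of the 8 that can be at the far shore as the ferry arrives there on crossing 7 is 7 — never all 8.
So no plan with fewer than 9 crossings exists, and this one achieves 9:
1. dragon II and trainer II cross → the far shore.
2. trainer II crosses ← the near shore.
3. dragon III, trainer II, and trainer III cross → the far shore.
4. dragon II and trainer II cross ← the near shore.
5. trainer I, trainer II, and trainer IV cross → the far shore.
6. dragon III crosses ← the near shore.
7. dragon II and dragon III cross → the far shore.
8. dragon II crosses ← the near shore.
9. dragon I, dragon II, and dragon IV cross → the far shore.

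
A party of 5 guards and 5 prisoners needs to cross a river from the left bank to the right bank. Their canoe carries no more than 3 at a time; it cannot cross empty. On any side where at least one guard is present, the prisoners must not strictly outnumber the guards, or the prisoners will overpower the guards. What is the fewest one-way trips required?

Counting alone: each trip to the right bank takes at most 3 across and each return brings at least 1 back, so after t trips out (and t−1 returns) at most 3t − (t−1) of the 10 are across; that first reaches 10 at t = 5, so at least 9 crossings are needed.
The safety rule pushes this higher. Following every safe sequence of crossings, the most of the 10 that can be at the right bank as the canoe arrives there on crossing 9 is 9 — never all 10.
So no plan with fewer than 11 crossings exists, and this one achieves 11:
1. 2 prisoners → the right bank.  (the left bank: 5G 3P; the right bank: 0G 2P)
2. 1 prisoner ← the left bank.  (the left bank: 5G 4P; the right bank: 0G 1P)
3. 3 prisoners → the right bank.  (the left bank: 5G 1P; the right bank: 0G 4P)
4. 1 prisoner ← the left bank.  (the left bank: 5G 2P; the right bank: 0G 3P)
5. 3 guards → the right bank.  (the left bank: 2G 2P; the right bank: 3G 3P)
6. 1 guard and 1 prisoner ← the left bank.  (the left bank: 3G 3P; the right bank: 2G 2P)
7. 3 guards → the right bank.  (the left bank: 0G 3P; the right bank: 5G 2P)
8. 1 prisoner ← the left bank.  (the left bank: 0G 4P; the right bank: 5G 1P)
9. 2 prisoners → the right bank.  (the left bank: 0G 2P; the right bank: 5G 3P)
10. 1 prisoner ← the left bank.  (the left bank: 0G 3P; the right bank: 5G 2P)
11. 3 prisoners → the right bank.  (the left bank: 0G 0P; the right bank: 5G 5P)

11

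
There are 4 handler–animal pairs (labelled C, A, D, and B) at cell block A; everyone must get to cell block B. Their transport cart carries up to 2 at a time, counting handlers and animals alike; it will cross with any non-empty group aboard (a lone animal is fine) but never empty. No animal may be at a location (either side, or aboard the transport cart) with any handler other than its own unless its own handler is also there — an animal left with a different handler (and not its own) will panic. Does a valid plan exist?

Following every safe sequence of crossings from the start, the most of the 8 that can be at cell block B as the transport cart arrives there on crossings 1, 3, 5 is 2, 3, 4 respectively; the best ever achieved is 4 of 8.
From crossing 7 on, no configuration arises that was not already reachable earlier: only 44 distinct safe configurations (who is on which side, and where the transport cart is) can ever be reached, none of them has everyone across, and every continuation just revisits them. So no valid plan exists.

No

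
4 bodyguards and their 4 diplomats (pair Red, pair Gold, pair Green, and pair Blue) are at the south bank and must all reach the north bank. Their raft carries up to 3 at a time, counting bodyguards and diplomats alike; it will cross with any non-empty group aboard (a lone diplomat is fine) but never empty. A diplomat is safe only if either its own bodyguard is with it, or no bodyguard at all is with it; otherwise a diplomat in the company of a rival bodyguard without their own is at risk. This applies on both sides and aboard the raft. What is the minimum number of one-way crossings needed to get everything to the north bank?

Counting alone: each trip to the north bank takes at most 3 across and each return brings at least 1 back, so after t trips out (and t−1 returns) at most 3t − (t−1) of the 8 are across; that first reaches 8 at t = 4, so at least 7 crossings are needed.
The safety rule pushes this higher. Following every safe sequence of crossings, the most of the 8 that can be at the north bank as the raft arrives there on crossing 7 is 7 — never all 8.
So no plan with fewer than 9 crossings exists, and this one achieves 9:
1. bodyguard Red and diplomat Red cross → the north bank.
2. bodyguard Red crosses ← the south bank.
3. bodyguard Gold, bodyguard Red, and diplomat Gold cross → the north bank.
4. bodyguard Red and diplomat Red cross ← the south bank.
5. bodyguard Blue, bodyguard Green, and bodyguard Red cross → the north bank.
6. diplomat Gold crosses ← the south bank.
7. diplomat Gold and diplomat Red cross → the north bank.
8. diplomat Red crosses ← the south bank.
9. diplomat Blue, diplomat Green, and diplomat Red cross → the north bank.

9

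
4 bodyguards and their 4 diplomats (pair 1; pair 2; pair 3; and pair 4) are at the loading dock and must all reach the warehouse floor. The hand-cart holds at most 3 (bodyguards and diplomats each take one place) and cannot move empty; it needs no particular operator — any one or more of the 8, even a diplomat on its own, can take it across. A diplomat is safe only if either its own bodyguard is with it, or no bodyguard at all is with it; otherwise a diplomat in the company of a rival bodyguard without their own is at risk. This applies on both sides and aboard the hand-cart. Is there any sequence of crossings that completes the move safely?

Yes

1. bodyguard 1 and diplomat 1 cross → the warehouse floor.
2. bodyguard 1 crosses ← the loading dock.
3. bodyguard 1, bodyguard 2, and diplomat 2 cross → the warehouse floor.
4. bodyguard 1 and diplomat 1 cross ← the loading dock.
5. bodyguard 1, bodyguard 3, and bodyguard 4 cross → the warehouse floor.
6. diplomat 2 crosses ← the loading dock.
7. diplomat 1 and diplomat 2 cross → the warehouse floor.
8. diplomat 1 crosses ← the loading dock.
9. diplomat 1, diplomat 3, and diplomat 4 cross → the warehouse floor.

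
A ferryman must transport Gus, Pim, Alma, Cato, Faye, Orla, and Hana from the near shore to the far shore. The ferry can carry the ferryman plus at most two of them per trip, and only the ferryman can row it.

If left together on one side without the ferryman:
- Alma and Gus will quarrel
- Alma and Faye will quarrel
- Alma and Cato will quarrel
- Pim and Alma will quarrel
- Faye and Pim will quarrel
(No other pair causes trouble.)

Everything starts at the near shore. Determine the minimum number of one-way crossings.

11

Counting alone: the ferryman can take at most 2 across per trip to the far shore, so moving all 7 needs at least 4 loaded trips out, with a return between consecutive ones — at least 7 crossings.
The safety rule pushes this higher. Following every safe sequence of crossings, the most of the 7 that can be at the far shore as the ferry arrives there on crossings 7, 9 is 5, 6 respectively — never all 7.
So no plan with fewer than 11 crossings exists, and this one achieves 11:
1. Ferryman goes to the far shore with Alma and Pim.
2. Ferryman goes back to the near shore with Pim.
3. Ferryman goes to the far shore with Gus and Pim.
4. Ferryman goes back to the near shore with Alma.
5. Ferryman goes to the far shore with Alma and Cato.
6. Ferryman goes back to the near shore with Alma.
7. Ferryman goes to the far shore with Alma and Orla.
8. Ferryman goes back to the near shore with Alma.
9. Ferryman goes to the far shore with Alma and Hana.
10. Ferryman goes back to the near shore with Alma.
11. Ferryman goes to the far shore with Alma and Faye.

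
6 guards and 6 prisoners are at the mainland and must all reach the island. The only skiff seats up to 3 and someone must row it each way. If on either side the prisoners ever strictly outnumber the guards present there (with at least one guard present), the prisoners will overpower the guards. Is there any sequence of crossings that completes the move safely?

Following every safe sequence of crossings from the start, the most of the 12 that can be at the island as the skiff arrives there on crossings 1, 3, 5 is 3, 5, 6 respectively; the best ever achieved is 6 of 12.
From crossing 7 on, no configuration arises that was not already reachable earlier: only 17 distinct safe configurations (who is on which side, and where the skiff is) can ever be reached, none of them has everyone across, and every continuation just revisits them. They are: 0 guards + 0 prisoners across (skiff back at the start); 0 guards + 1 prisoner across (skiff there); 0 guards + 1 prisoner across (skiff back at the start); 0 guards + 2 prisoners across (skiff there); 0 guards + 2 prisoners across (skiff back at the start); 0 guards + 3 prisoners across (skiff there); 0 guards + 3 prisoners across (skiff back at the start); 0 guards + 4 prisoners across (skiff there); 0 guards + 4 prisoners across (skiff back at the start); 0 guards + 5 prisoners across (skiff there); 0 guards + 5 prisoners across (skiff back at the start); 0 guards + 6 prisoners across (skiff there); 1 guard + 1 prisoner across (skiff there); 1 guard + 1 prisoner across (skiff back at the start); 2 guards + 2 prisoners across (skiff there); 2 guards + 2 prisoners across (skiff back at the start); 3 guards + 3 prisoners across (skiff there). So no valid plan exists.

No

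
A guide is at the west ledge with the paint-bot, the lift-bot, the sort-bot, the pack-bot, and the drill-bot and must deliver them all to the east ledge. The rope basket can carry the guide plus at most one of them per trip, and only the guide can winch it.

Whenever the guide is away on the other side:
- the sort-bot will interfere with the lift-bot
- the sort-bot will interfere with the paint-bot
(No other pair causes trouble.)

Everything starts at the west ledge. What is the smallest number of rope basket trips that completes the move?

11

Counting alone: the guide can take at most 1 across per trip to the east ledge, so moving all 5 needs at least 5 loaded trips out, with a return between consecutive ones — at least 9 crossings.
The safety rule pushes this higher. Following every safe sequence of crossings, the most of the 5 that can be at the east ledge as the rope basket arrives there on crossing 9 is 4 — never all 5.
So no plan with fewer than 11 crossings exists, and this one achieves 11:
1. Guide goes to the east ledge with the sort-bot.
2. Guide goes back to the west ledge alone.
3. Guide goes to the east ledge with the paint-bot.
4. Guide goes back to the west ledge with the sort-bot.
5. Guide goes to the east ledge with the lift-bot.
6. Guide goes back to the west ledge alone.
7. Guide goes to the east ledge with the pack-bot.
8. Guide goes back to the west ledge alone.
9. Guide goes to the east ledge with the drill-bot.
10. Guide goes back to the west ledge alone.
11. Guide goes to the east ledge with the sort-bot.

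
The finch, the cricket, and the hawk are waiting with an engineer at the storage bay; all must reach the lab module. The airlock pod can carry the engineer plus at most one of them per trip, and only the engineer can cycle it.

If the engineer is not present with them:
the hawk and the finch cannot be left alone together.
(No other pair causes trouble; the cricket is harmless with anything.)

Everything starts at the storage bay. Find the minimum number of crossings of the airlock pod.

5

Counting alone: the engineer can take at most 1 across per trip to the lab module, so moving all 3 needs at least 3 loaded trips out, with a return between consecutive ones — at least 5 crossings.
The plan below uses exactly 5 crossings, so it is optimal:
1. Engineer goes to the lab module with the finch.
2. Engineer goes back to the storage bay alone.
3. Engineer goes to the lab module with the cricket.
4. Engineer goes back to the storage bay alone.
5. Engineer goes to the lab module with the hawk.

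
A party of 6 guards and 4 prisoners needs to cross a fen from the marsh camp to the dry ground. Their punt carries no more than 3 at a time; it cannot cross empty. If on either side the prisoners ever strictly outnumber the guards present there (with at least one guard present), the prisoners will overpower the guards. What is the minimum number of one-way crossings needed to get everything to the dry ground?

Counting alone: each trip to the dry ground takes at most 3 across and each return brings at least 1 back, so after t trips out (and t−1 returns) at most 3t − (t−1) of the 10 are across; that first reaches 10 at t = 5, so at least 9 crossings are needed.
The plan below uses exactly 9 crossings, so it is optimal:
1. 2 prisoners → the dry ground.  (the marsh camp: 6G 2P; the dry ground: 0G 2P)
2. 1 prisoner ← the marsh camp.  (the marsh camp: 6G 3P; the dry ground: 0G 1P)
3. 3 prisoners → the dry ground.  (the marsh camp: 6G 0P; the dry ground: 0G 4P)
4. 1 prisoner ← the marsh camp.  (the marsh camp: 6G 1P; the dry ground: 0G 3P)
5. 3 guards → the dry ground.  (the marsh camp: 3G 1P; the dry ground: 3G 3P)
6. 1 prisoner ← the marsh camp.  (the marsh camp: 3G 2P; the dry ground: 3G 2P)
7. 1 guard and 2 prisoners → the dry ground.  (the marsh camp: 2G 0P; the dry ground: 4G 4P)
8. 1 prisoner ← the marsh camp.  (the marsh camp: 2G 1P; the dry ground: 4G 3P)
9. 2 guards and 1 prisoner → the dry ground.  (the marsh camp: 0G 0P; the dry ground: 6G 4P)

9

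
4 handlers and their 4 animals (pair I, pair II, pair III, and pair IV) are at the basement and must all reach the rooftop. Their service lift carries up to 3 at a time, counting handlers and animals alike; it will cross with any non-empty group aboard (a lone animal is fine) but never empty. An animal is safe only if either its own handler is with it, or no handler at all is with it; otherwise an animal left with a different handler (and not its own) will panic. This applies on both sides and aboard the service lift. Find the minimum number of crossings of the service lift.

Counting alone: each trip to the rooftop takes at most 3 across and each return brings at least 1 back, so after t trips out (and t−1 returns) at most 3t − (t−1) of the 8 are across; that first reaches 8 at t = 4, so at least 7 crossings are needed.
The safety rule pushes this higher. Following every safe sequence of crossings, the most of the 8 that can be at the rooftop as the service lift arrives there on crossing 7 is 7 — never all 8.
So no plan with fewer than 9 crossings exists, and this one achieves 9:
1. animal I and handler I cross → the rooftop.
2. handler I crosses ← the basement.
3. animal II, handler I, and handler II cross → the rooftop.
4. animal I and handler I cross ← the basement.
5. handler I, handler III, and handler IV cross → the rooftop.
6. animal II crosses ← the basement.
7. animal I and animal II cross → the rooftop.
8. animal I crosses ← the basement.
9. animal I, animal III, and animal IV cross → the rooftop.

9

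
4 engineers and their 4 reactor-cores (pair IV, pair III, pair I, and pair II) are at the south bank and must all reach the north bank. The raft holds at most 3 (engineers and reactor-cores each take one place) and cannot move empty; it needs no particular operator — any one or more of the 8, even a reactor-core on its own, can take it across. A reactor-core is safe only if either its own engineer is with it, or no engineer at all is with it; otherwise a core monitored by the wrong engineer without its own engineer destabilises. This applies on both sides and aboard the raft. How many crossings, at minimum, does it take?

9

Counting alone: each trip to the north bank takes at most 3 across and each return brings at least 1 back, so after t trips out (and t−1 returns) at most 3t − (t−1) of the 8 are across; that first reaches 8 at t = 4, so at least 7 crossings are needed.
The safety rule pushes this higher. Following every safe sequence of crossings, the most of the 8 that can be at the north bank as the raft arrives there on crossing 7 is 7 — never all 8.
So no plan with fewer than 9 crossings exists, and this one achieves 9:
1. engineer IV and reactor-core IV cross → the north bank.
2. engineer IV crosses ← the south bank.
3. engineer III, engineer IV, and reactor-core III cross → the north bank.
4. engineer IV and reactor-core IV cross ← the south bank.
5. engineer I, engineer II, and engineer IV cross → the north bank.
6. reactor-core III crosses ← the south bank.
7. reactor-core III and reactor-core IV cross → the north bank.
8. reactor-core IV crosses ← the south bank.
9. reactor-core I, reactor-core II, and reactor-core IV cross → the north bank.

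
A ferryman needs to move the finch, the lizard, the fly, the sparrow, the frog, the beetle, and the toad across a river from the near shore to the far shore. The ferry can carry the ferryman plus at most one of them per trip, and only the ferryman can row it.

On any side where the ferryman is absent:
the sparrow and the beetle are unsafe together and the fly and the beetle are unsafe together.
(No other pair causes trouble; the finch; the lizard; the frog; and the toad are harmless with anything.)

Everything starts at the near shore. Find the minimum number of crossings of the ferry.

15

Counting alone: the ferryman can take at most 1 across per trip to the far shore, so moving all 7 needs at least 7 loaded trips out, with a return between consecutive ones — at least 13 crossings.
The safety rule pushes this higher. Following every safe sequence of crossings, the most of the 7 that can be at the far shore as the ferry arrives there on crossing 13 is 6 — never all 7.
So no plan with fewer than 15 crossings exists, and this one achieves 15:
1. Ferryman goes to the far shore with the beetle.  [the near shore: the finch, the fly, the frog, the lizard, the sparrow, the toad | the far shore: the beetle]
2. Ferryman goes back to the near shore alone.  [the near shore: the finch, the fly, the frog, the lizard, the sparrow, the toad | the far shore: the beetle]
3. Ferryman goes to the far shore with the finch.  [the near shore: the fly, the frog, the lizard, the sparrow, the toad | the far shore: the beetle, the finch]
4. Ferryman goes back to the near shore alone.  [the near shore: the fly, the frog, the lizard, the sparrow, the toad | the far shore: the beetle, the finch]
5. Ferryman goes to the far shore with the lizard.  [the near shore: the fly, the frog, the sparrow, the toad | the far shore: the beetle, the finch, the lizard]
6. Ferryman goes back to the near shore alone.  [the near shore: the fly, the frog, the sparrow, the toad | the far shore: the beetle, the finch, the lizard]
7. Ferryman goes to the far shore with the fly.  [the near shore: the frog, the sparrow, the toad | the far shore: the beetle, the finch, the fly, the lizard]
8. Ferryman goes back to the near shore with the beetle.  [the near shore: the beetle, the frog, the sparrow, the toad | the far shore: the finch, the fly, the lizard]
9. Ferryman goes to the far shore with the sparrow.  [the near shore: the beetle, the frog, the toad | the far shore: the finch, the fly, the lizard, the sparrow]
10. Ferryman goes back to the near shore alone.  [the near shore: the beetle, the frog, the toad | the far shore: the finch, the fly, the lizard, the sparrow]
11. Ferryman goes to the far shore with the frog.  [the near shore: the beetle, the toad | the far shore: the finch, the fly, the frog, the lizard, the sparrow]
12. Ferryman goes back to the near shore alone.  [the near shore: the beetle, the toad | the far shore: the finch, the fly, the frog, the lizard, the sparrow]
13. Ferryman goes to the far shore with the toad.  [the near shore: the beetle | the far shore: the finch, the fly, the frog, the lizard, the sparrow, the toad]
14. Ferryman goes back to the near shore alone.  [the near shore: the beetle | the far shore: the finch, the fly, the frog, the lizard, the sparrow, the toad]
15. Ferryman goes to the far shore with the beetle.  [the near shore: — | the far shore: the beetle, the finch, the fly, the frog, the lizard, the sparrow, the toad]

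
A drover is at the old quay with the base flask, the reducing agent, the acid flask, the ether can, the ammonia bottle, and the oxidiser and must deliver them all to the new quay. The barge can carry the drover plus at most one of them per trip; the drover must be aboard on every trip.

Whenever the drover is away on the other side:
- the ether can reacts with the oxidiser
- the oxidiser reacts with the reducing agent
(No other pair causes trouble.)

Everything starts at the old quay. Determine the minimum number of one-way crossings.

Counting alone: the drover can take at most 1 across per trip to the new quay, so moving all 6 needs at least 6 loaded trips out, with a return between consecutive ones — at least 11 crossings.
The safety rule pushes this higher. Following every safe sequence of crossings, the most of the 6 that can be at the new quay as the barge arrives there on crossing 11 is 5 — never all 6.
So no plan with fewer than 13 crossings exists, and this one achieves 13:
1. Drover goes to the new quay with the oxidiser.  [the old quay: the acid flask, the ammonia bottle, the base flask, the ether can, the reducing agent | the new quay: the oxidiser]
2. Drover goes back to the old quay alone.  [the old quay: the acid flask, the ammonia bottle, the base flask, the ether can, the reducing agent | the new quay: the oxidiser]
3. Drover goes to the new quay with the base flask.  [the old quay: the acid flask, the ammonia bottle, the ether can, the reducing agent | the new quay: the base flask, the oxidiser]
4. Drover goes back to the old quay alone.  [the old quay: the acid flask, the ammonia bottle, the ether can, the reducing agent | the new quay: the base flask, the oxidiser]
5. Drover goes to the new quay with the reducing agent.  [the old quay: the acid flask, the ammonia bottle, the ether can | the new quay: the base flask, the oxidiser, the reducing agent]
6. Drover goes back to the old quay with the oxidiser.  [the old quay: the acid flask, the ammonia bottle, the ether can, the oxidiser | the new quay: the base flask, the reducing agent]
7. Drover goes to the new quay with the ether can.  [the old quay: the acid flask, the ammonia bottle, the oxidiser | the new quay: the base flask, the ether can, the reducing agent]
8. Drover goes back to the old quay alone.  [the old quay: the acid flask, the ammonia bottle, the oxidiser | the new quay: the base flask, the ether can, the reducing agent]
9. Drover goes to the new quay with the acid flask.  [the old quay: the ammonia bottle, the oxidiser | the new quay: the acid flask, the base flask, the ether can, the reducing agent]
10. Drover goes back to the old quay alone.  [the old quay: the ammonia bottle, the oxidiser | the new quay: the acid flask, the base flask, the ether can, the reducing agent]
11. Drover goes to the new quay with the ammonia bottle.  [the old quay: the oxidiser | the new quay: the acid flask, the ammonia bottle, the base flask, the ether can, the reducing agent]
12. Drover goes back to the old quay alone.  [the old quay: the oxidiser | the new quay: the acid flask, the ammonia bottle, the base flask, the ether can, the reducing agent]
13. Drover goes to the new quay with the oxidiser.  [the old quay: — | the new quay: the acid flask, the ammonia bottle, the base flask, the ether can, the oxidiser, the reducing agent]

13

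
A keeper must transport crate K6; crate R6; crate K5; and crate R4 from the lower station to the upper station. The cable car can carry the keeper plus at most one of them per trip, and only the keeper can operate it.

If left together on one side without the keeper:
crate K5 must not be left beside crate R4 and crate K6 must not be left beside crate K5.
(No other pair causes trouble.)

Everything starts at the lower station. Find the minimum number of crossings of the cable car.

Counting alone: the keeper can take at most 1 across per trip to the upper station, so moving all 4 needs at least 4 loaded trips out, with a return between consecutive ones — at least 7 crossings.
The safety rule pushes this higher. Following every safe sequence of crossings, the most of the 4 that can be at the upper station as the cable car arrives there on crossing 7 is 3 — never all 4.
So no plan with fewer than 9 crossings exists, and this one achieves 9:
1. Keeper goes to the upper station with crate K5.  [the lower station: crate K6, crate R4, crate R6 | the upper station: crate K5]
2. Keeper goes back to the lower station alone.  [the lower station: crate K6, crate R4, crate R6 | the upper station: crate K5]
3. Keeper goes to the upper station with crate K6.  [the lower station: crate R4, crate R6 | the upper station: crate K5, crate K6]
4. Keeper goes back to the lower station with crate K5.  [the lower station: crate K5, crate R4, crate R6 | the upper station: crate K6]
5. Keeper goes to the upper station with crate R4.  [the lower station: crate K5, crate R6 | the upper station: crate K6, crate R4]
6. Keeper goes back to the lower station alone.  [the lower station: crate K5, crate R6 | the upper station: crate K6, crate R4]
7. Keeper goes to the upper station with crate R6.  [the lower station: crate K5 | the upper station: crate K6, crate R4, crate R6]
8. Keeper goes back to the lower station alone.  [the lower station: crate K5 | the upper station: crate K6, crate R4, crate R6]
9. Keeper goes to the upper station with crate K5.  [the lower station: — | the upper station: crate K5, crate K6, crate R4, crate R6]

9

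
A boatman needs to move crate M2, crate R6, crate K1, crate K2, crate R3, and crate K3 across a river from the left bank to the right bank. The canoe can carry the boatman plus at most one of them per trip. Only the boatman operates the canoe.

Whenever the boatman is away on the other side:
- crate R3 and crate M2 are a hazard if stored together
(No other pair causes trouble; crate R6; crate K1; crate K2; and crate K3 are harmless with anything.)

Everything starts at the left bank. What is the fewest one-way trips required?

11

Counting alone: the boatman can take at most 1 across per trip to the right bank, so moving all 6 needs at least 6 loaded trips out, with a return between consecutive ones — at least 11 crossings.
The plan below uses exactly 11 crossings, so it is optimal:
1. Boatman goes to the right bank with crate M2.  [the left bank: crate K1, crate K2, crate K3, crate R3, crate R6 | the right bank: crate M2]
2. Boatman goes back to the left bank alone.  [the left bank: crate K1, crate K2, crate K3, crate R3, crate R6 | the right bank: crate M2]
3. Boatman goes to the right bank with crate R6.  [the left bank: crate K1, crate K2, crate K3, crate R3 | the right bank: crate M2, crate R6]
4. Boatman goes back to the left bank alone.  [the left bank: crate K1, crate K2, crate K3, crate R3 | the right bank: crate M2, crate R6]
5. Boatman goes to the right bank with crate K1.  [the left bank: crate K2, crate K3, crate R3 | the right bank: crate K1, crate M2, crate R6]
6. Boatman goes back to the left bank alone.  [the left bank: crate K2, crate K3, crate R3 | the right bank: crate K1, crate M2, crate R6]
7. Boatman goes to the right bank with crate K2.  [the left bank: crate K3, crate R3 | the right bank: crate K1, crate K2, crate M2, crate R6]
8. Boatman goes back to the left bank alone.  [the left bank: crate K3, crate R3 | the right bank: crate K1, crate K2, crate M2, crate R6]
9. Boatman goes to the right bank with crate K3.  [the left bank: crate R3 | the right bank: crate K1, crate K2, crate K3, crate M2, crate R6]
10. Boatman goes back to the left bank alone.  [the left bank: crate R3 | the right bank: crate K1, crate K2, crate K3, crate M2, crate R6]
11. Boatman goes to the right bank with crate R3.  [the left bank: — | the right bank: crate K1, crate K2, crate K3, crate M2, crate R3, crate R6]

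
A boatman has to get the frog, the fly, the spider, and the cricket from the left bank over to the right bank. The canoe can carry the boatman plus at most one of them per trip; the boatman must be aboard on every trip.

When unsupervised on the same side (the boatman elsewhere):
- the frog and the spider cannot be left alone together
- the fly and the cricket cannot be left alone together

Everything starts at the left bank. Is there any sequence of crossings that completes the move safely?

Whatever the first load, the items left behind include a forbidden pair without the boatman. No opening move is safe, so no plan exists.

No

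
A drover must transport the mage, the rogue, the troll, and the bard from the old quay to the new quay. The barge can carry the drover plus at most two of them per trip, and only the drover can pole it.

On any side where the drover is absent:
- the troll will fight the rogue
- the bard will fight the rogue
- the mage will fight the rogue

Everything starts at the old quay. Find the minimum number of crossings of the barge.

5

Counting alone: the drover can take at most 2 across per trip to the new quay, so moving all 4 needs at least 2 loaded trips out, with a return between consecutive ones — at least 3 crossings.
The safety rule pushes this higher. Following every safe sequence of crossings, the most of the 4 that can be at the new quay as the barge arrives there on crossing 3 is 3 — never all 4.
So no plan with fewer than 5 crossings exists, and this one achieves 5:
1. Drover goes to the new quay with the rogue.  [the old quay: the bard, the mage, the troll | the new quay: the rogue]
2. Drover goes back to the old quay alone.  [the old quay: the bard, the mage, the troll | the new quay: the rogue]
3. Drover goes to the new quay with the mage and the troll.  [the old quay: the bard | the new quay: the mage, the rogue, the troll]
4. Drover goes back to the old quay with the rogue.  [the old quay: the bard, the rogue | the new quay: the mage, the troll]
5. Drover goes to the new quay with the bard and the rogue.  [the old quay: — | the new quay: the bard, the mage, the rogue, the troll]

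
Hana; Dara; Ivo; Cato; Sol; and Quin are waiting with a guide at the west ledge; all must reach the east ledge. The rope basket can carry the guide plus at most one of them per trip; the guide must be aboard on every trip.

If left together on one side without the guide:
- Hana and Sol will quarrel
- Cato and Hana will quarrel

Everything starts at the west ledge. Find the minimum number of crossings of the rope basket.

Counting alone: the guide can take at most 1 across per trip to the east ledge, so moving all 6 needs at least 6 loaded trips out, with a return between consecutive ones — at least 11 crossings.
The safety rule pushes this higher. Following every safe sequence of crossings, the most of the 6 that can be at the east ledge as the rope basket arrives there on crossing 11 is 5 — never all 6.
So no plan with fewer than 13 crossings exists, and this one achieves 13:
1. Guide goes to the east ledge with Hana.  [the west ledge: Cato, Dara, Ivo, Quin, Sol | the east ledge: Hana]
2. Guide goes back to the west ledge alone.  [the west ledge: Cato, Dara, Ivo, Quin, Sol | the east ledge: Hana]
3. Guide goes to the east ledge with Dara.  [the west ledge: Cato, Ivo, Quin, Sol | the east ledge: Dara, Hana]
4. Guide goes back to the west ledge alone.  [the west ledge: Cato, Ivo, Quin, Sol | the east ledge: Dara, Hana]
5. Guide goes to the east ledge with Ivo.  [the west ledge: Cato, Quin, Sol | the east ledge: Dara, Hana, Ivo]
6. Guide goes back to the west ledge alone.  [the west ledge: Cato, Quin, Sol | the east ledge: Dara, Hana, Ivo]
7. Guide goes to the east ledge with Cato.  [the west ledge: Quin, Sol | the east ledge: Cato, Dara, Hana, Ivo]
8. Guide goes back to the west ledge with Hana.  [the west ledge: Hana, Quin, Sol | the east ledge: Cato, Dara, Ivo]
9. Guide goes to the east ledge with Sol.  [the west ledge: Hana, Quin | the east ledge: Cato, Dara, Ivo, Sol]
10. Guide goes back to the west ledge alone.  [the west ledge: Hana, Quin | the east ledge: Cato, Dara, Ivo, Sol]
11. Guide goes to the east ledge with Quin.  [the west ledge: Hana | the east ledge: Cato, Dara, Ivo, Quin, Sol]
12. Guide goes back to the west ledge alone.  [the west ledge: Hana | the east ledge: Cato, Dara, Ivo, Quin, Sol]
13. Guide goes to the east ledge with Hana.  [the west ledge: — | the east ledge: Cato, Dara, Hana, Ivo, Quin, Sol]

13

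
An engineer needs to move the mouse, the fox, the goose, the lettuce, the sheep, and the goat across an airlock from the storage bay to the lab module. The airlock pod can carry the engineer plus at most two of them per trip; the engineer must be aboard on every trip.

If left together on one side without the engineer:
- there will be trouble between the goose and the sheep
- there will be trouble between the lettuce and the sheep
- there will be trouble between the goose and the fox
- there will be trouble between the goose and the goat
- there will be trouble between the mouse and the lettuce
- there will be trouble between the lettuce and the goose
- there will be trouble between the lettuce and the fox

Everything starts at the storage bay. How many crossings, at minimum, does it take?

Counting alone: the engineer can take at most 2 across per trip to the lab module, so moving all 6 needs at least 3 loaded trips out, with a return between consecutive ones — at least 5 crossings.
The safety rule pushes this higher. Following every safe sequence of crossings, the most of the 6 that can be at the lab module as the airlock pod arrives there on crossings 5, 7 is 4, 5 respectively — never all 6.
So no plan with fewer than 9 crossings exists, and this one achieves 9:
1. Engineer goes to the lab module with the goose and the lettuce.  [the storage bay: the fox, the goat, the mouse, the sheep | the lab module: the goose, the lettuce]
2. Engineer goes back to the storage bay with the goose.  [the storage bay: the fox, the goat, the goose, the mouse, the sheep | the lab module: the lettuce]
3. Engineer goes to the lab module with the goose and the mouse.  [the storage bay: the fox, the goat, the sheep | the lab module: the goose, the lettuce, the mouse]
4. Engineer goes back to the storage bay with the lettuce.  [the storage bay: the fox, the goat, the lettuce, the sheep | the lab module: the goose, the mouse]
5. Engineer goes to the lab module with the fox and the sheep.  [the storage bay: the goat, the lettuce | the lab module: the fox, the goose, the mouse, the sheep]
6. Engineer goes back to the storage bay with the goose.  [the storage bay: the goat, the goose, the lettuce | the lab module: the fox, the mouse, the sheep]
7. Engineer goes to the lab module with the goat and the goose.  [the storage bay: the lettuce | the lab module: the fox, the goat, the goose, the mouse, the sheep]
8. Engineer goes back to the storage bay with the goose.  [the storage bay: the goose, the lettuce | the lab module: the fox, the goat, the mouse, the sheep]
9. Engineer goes to the lab module with the goose and the lettuce.  [the storage bay: — | the lab module: the fox, the goat, the goose, the lettuce, the mouse, the sheep]

9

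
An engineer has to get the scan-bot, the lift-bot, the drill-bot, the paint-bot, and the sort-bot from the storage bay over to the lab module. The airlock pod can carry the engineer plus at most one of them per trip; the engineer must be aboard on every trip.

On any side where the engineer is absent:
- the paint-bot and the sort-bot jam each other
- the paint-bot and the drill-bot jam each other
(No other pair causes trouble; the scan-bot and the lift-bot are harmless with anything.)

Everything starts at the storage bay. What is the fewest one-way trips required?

11

Counting alone: the engineer can take at most 1 across per trip to the lab module, so moving all 5 needs at least 5 loaded trips out, with a return between consecutive ones — at least 9 crossings.
The safety rule pushes this higher. Following every safe sequence of crossings, the most of the 5 that can be at the lab module as the airlock pod arrives there on crossing 9 is 4 — never all 5.
So no plan with fewer than 11 crossings exists, and this one achieves 11:
1. Engineer goes to the lab module with the paint-bot.  [the storage bay: the drill-bot, the lift-bot, the scan-bot, the sort-bot | the lab module: the paint-bot]
2. Engineer goes back to the storage bay alone.  [the storage bay: the drill-bot, the lift-bot, the scan-bot, the sort-bot | the lab module: the paint-bot]
3. Engineer goes to the lab module with the scan-bot.  [the storage bay: the drill-bot, the lift-bot, the sort-bot | the lab module: the paint-bot, the scan-bot]
4. Engineer goes back to the storage bay alone.  [the storage bay: the drill-bot, the lift-bot, the sort-bot | the lab module: the paint-bot, the scan-bot]
5. Engineer goes to the lab module with the lift-bot.  [the storage bay: the drill-bot, the sort-bot | the lab module: the lift-bot, the paint-bot, the scan-bot]
6. Engineer goes back to the storage bay alone.  [the storage bay: the drill-bot, the sort-bot | the lab module: the lift-bot, the paint-bot, the scan-bot]
7. Engineer goes to the lab module with the drill-bot.  [the storage bay: the sort-bot | the lab module: the drill-bot, the lift-bot, the paint-bot, the scan-bot]
8. Engineer goes back to the storage bay with the paint-bot.  [the storage bay: the paint-bot, the sort-bot | the lab module: the drill-bot, the lift-bot, the scan-bot]
9. Engineer goes to the lab module with the sort-bot.  [the storage bay: the paint-bot | the lab module: the drill-bot, the lift-bot, the scan-bot, the sort-bot]
10. Engineer goes back to the storage bay alone.  [the storage bay: the paint-bot | the lab module: the drill-bot, the lift-bot, the scan-bot, the sort-bot]
11. Engineer goes to the lab module with the paint-bot.  [the storage bay: — | the lab module: the drill-bot, the lift-bot, the paint-bot, the scan-bot, the sort-bot]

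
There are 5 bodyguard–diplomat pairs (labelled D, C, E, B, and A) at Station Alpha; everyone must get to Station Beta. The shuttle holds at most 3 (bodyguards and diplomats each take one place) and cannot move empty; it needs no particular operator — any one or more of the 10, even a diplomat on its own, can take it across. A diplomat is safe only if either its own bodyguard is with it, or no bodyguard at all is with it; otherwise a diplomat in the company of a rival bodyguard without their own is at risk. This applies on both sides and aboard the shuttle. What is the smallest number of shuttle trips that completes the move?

Counting alone: each trip to Station Beta takes at most 3 across and each return brings at least 1 back, so after t trips out (and t−1 returns) at most 3t − (t−1) of the 10 are across; that first reaches 10 at t = 5, so at least 9 crossings are needed.
The safety rule pushes this higher. Following every safe sequence of crossings, the most of the 10 that can be at Station Beta as the shuttle arrives there on crossing 9 is 9 — never all 10.
So no plan with fewer than 11 crossings exists, and this one achieves 11:
1. bodyguard D and diplomat D cross → Station Beta.
2. bodyguard D crosses ← Station Alpha.
3. diplomat B, diplomat C, and diplomat E cross → Station Beta.
4. diplomat D crosses ← Station Alpha.
5. bodyguard B, bodyguard C, and bodyguard E cross → Station Beta.
6. bodyguard C and diplomat C cross ← Station Alpha.
7. bodyguard A, bodyguard C, and bodyguard D cross → Station Beta.
8. diplomat E crosses ← Station Alpha.
9. diplomat C and diplomat D cross → Station Beta.
10. diplomat D crosses ← Station Alpha.
11. diplomat A, diplomat D, and diplomat E cross → Station Beta.

11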